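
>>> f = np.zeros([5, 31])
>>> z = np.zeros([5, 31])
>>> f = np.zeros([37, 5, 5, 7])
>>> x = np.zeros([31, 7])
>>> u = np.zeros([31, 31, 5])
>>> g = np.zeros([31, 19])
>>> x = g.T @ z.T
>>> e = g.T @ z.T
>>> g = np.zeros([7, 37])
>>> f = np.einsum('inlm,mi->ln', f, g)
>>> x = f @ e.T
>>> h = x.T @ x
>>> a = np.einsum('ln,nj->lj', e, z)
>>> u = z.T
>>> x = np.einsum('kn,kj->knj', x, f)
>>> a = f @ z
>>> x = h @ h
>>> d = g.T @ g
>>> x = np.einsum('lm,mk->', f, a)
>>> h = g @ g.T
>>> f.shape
(5, 5)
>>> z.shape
(5, 31)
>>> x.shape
()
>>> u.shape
(31, 5)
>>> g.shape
(7, 37)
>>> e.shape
(19, 5)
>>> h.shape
(7, 7)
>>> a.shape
(5, 31)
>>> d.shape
(37, 37)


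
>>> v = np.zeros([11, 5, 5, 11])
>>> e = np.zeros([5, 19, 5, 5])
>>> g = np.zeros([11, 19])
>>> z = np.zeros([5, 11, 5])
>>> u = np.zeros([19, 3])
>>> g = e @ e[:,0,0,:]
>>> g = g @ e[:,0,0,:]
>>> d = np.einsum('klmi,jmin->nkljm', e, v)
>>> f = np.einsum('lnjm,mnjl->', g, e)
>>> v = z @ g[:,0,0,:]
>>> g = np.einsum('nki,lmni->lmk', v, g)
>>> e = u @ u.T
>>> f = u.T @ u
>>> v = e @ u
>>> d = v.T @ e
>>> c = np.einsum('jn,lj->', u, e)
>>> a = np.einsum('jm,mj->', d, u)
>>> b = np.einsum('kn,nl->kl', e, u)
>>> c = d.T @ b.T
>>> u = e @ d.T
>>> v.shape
(19, 3)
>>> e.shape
(19, 19)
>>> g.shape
(5, 19, 11)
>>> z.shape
(5, 11, 5)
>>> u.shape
(19, 3)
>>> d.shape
(3, 19)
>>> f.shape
(3, 3)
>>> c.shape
(19, 19)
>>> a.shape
()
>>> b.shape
(19, 3)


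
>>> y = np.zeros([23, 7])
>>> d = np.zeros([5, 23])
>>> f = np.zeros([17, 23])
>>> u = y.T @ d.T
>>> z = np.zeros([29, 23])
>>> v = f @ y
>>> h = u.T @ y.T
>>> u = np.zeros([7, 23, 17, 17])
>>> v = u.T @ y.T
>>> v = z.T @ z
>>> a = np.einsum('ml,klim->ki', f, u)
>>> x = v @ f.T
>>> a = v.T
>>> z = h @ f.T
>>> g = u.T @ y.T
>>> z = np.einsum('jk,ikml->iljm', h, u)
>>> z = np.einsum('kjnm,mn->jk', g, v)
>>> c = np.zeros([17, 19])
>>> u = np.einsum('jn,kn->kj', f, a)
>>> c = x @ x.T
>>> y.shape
(23, 7)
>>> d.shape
(5, 23)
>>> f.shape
(17, 23)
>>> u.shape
(23, 17)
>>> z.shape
(17, 17)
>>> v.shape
(23, 23)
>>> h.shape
(5, 23)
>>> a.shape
(23, 23)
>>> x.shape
(23, 17)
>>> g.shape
(17, 17, 23, 23)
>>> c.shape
(23, 23)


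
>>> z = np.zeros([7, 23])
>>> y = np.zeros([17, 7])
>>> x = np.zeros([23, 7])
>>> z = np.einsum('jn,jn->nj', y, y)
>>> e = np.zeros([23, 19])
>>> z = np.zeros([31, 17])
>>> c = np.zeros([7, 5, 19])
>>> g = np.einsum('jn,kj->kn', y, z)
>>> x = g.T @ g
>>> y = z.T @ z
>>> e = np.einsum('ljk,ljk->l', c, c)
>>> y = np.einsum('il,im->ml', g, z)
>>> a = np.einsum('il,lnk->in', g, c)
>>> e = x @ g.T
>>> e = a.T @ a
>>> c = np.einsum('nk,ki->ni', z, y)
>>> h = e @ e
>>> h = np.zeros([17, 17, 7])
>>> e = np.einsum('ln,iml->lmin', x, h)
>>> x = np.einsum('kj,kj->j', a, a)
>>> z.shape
(31, 17)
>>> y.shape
(17, 7)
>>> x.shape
(5,)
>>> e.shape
(7, 17, 17, 7)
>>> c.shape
(31, 7)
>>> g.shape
(31, 7)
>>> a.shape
(31, 5)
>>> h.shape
(17, 17, 7)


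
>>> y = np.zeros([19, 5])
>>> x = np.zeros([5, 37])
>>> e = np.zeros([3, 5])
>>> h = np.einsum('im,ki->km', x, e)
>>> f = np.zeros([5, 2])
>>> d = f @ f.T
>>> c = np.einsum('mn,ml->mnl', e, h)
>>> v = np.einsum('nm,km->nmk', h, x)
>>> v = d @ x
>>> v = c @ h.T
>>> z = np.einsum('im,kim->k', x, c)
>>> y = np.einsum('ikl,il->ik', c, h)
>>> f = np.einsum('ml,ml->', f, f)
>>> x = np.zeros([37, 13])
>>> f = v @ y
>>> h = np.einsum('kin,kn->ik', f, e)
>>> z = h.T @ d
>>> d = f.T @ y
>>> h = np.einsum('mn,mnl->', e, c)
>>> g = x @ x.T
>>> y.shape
(3, 5)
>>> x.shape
(37, 13)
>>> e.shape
(3, 5)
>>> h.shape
()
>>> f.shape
(3, 5, 5)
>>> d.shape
(5, 5, 5)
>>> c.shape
(3, 5, 37)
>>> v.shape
(3, 5, 3)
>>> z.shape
(3, 5)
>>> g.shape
(37, 37)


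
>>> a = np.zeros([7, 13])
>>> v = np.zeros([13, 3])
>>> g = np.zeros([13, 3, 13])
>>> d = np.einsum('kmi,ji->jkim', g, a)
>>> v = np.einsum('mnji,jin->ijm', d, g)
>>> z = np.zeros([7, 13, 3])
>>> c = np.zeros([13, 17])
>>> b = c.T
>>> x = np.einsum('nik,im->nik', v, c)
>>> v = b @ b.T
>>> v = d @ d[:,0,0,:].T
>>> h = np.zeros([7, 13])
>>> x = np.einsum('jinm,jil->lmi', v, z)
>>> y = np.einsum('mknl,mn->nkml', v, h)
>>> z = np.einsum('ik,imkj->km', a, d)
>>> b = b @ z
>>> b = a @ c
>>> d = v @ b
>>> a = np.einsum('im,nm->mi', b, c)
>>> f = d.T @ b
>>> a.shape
(17, 7)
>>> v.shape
(7, 13, 13, 7)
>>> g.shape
(13, 3, 13)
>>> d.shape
(7, 13, 13, 17)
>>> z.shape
(13, 13)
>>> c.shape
(13, 17)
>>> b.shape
(7, 17)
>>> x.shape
(3, 7, 13)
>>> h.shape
(7, 13)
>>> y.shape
(13, 13, 7, 7)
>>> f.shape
(17, 13, 13, 17)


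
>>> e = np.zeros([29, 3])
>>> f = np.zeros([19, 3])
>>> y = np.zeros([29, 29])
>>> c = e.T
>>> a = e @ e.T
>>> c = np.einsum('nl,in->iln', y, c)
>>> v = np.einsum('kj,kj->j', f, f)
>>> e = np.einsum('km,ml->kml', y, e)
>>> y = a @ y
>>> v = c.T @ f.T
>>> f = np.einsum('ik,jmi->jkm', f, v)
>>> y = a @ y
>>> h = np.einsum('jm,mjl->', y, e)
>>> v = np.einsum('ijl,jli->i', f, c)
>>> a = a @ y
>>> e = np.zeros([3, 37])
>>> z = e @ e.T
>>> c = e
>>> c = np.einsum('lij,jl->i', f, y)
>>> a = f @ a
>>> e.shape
(3, 37)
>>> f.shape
(29, 3, 29)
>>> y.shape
(29, 29)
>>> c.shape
(3,)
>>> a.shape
(29, 3, 29)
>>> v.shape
(29,)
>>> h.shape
()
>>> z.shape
(3, 3)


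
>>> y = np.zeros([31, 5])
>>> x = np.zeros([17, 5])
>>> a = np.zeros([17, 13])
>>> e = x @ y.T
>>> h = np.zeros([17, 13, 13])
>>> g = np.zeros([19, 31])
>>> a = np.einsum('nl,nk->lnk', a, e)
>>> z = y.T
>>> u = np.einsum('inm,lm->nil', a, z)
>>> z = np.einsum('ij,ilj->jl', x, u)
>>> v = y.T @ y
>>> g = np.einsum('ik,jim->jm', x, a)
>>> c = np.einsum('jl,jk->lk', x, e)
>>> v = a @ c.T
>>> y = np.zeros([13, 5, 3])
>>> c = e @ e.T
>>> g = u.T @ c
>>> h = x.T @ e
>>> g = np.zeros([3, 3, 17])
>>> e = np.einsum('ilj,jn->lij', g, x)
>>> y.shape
(13, 5, 3)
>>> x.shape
(17, 5)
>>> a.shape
(13, 17, 31)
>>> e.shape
(3, 3, 17)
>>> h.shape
(5, 31)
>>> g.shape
(3, 3, 17)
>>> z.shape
(5, 13)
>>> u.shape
(17, 13, 5)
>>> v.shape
(13, 17, 5)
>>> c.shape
(17, 17)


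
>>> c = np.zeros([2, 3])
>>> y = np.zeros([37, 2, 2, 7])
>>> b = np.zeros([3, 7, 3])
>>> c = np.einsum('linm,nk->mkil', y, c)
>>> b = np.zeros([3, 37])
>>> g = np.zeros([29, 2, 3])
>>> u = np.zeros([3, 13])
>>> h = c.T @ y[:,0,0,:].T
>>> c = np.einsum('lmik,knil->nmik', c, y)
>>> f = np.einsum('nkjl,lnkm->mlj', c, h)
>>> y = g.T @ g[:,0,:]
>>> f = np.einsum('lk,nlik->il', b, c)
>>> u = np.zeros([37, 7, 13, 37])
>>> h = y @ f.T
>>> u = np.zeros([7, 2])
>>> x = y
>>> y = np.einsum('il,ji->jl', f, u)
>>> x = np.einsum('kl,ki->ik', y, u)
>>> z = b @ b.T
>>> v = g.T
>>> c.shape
(2, 3, 2, 37)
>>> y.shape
(7, 3)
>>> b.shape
(3, 37)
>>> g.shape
(29, 2, 3)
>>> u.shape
(7, 2)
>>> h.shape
(3, 2, 2)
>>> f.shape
(2, 3)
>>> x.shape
(2, 7)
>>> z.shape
(3, 3)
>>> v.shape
(3, 2, 29)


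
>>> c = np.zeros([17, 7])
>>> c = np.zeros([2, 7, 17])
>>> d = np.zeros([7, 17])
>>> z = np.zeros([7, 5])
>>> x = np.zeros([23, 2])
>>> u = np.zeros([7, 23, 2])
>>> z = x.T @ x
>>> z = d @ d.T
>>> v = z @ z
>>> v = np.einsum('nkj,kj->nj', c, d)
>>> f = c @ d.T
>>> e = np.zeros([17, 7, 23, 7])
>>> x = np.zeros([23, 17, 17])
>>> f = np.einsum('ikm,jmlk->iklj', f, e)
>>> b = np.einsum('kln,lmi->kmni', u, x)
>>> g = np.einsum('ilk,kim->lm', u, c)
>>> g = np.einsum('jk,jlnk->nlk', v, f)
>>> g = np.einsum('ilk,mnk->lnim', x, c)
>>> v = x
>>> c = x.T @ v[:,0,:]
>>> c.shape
(17, 17, 17)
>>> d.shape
(7, 17)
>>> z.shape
(7, 7)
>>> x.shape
(23, 17, 17)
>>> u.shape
(7, 23, 2)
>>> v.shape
(23, 17, 17)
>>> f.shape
(2, 7, 23, 17)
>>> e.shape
(17, 7, 23, 7)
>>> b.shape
(7, 17, 2, 17)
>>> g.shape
(17, 7, 23, 2)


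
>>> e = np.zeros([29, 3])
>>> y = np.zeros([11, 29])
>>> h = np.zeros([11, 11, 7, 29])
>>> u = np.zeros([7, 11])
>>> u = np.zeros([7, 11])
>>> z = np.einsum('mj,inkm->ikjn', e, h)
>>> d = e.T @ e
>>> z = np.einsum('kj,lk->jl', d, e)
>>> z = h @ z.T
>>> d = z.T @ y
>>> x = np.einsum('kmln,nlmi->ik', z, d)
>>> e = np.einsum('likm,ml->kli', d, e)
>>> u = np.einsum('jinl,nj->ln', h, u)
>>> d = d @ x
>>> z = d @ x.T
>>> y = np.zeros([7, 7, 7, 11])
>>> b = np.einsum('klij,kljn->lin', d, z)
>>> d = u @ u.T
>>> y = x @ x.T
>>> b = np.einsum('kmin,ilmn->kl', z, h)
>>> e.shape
(11, 3, 7)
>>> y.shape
(29, 29)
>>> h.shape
(11, 11, 7, 29)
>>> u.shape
(29, 7)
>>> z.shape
(3, 7, 11, 29)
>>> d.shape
(29, 29)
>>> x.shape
(29, 11)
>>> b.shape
(3, 11)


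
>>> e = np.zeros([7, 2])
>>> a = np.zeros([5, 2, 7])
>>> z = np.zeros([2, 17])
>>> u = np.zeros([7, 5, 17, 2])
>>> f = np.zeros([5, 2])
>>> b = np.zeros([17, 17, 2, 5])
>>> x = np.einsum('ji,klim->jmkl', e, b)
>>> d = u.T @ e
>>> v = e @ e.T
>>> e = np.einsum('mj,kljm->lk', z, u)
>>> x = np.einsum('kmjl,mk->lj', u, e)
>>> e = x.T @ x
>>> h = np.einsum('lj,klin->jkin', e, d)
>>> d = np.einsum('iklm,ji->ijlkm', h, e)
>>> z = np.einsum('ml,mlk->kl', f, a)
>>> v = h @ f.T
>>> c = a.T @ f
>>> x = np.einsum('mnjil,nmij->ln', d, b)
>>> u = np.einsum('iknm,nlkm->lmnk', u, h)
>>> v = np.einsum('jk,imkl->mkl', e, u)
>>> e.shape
(17, 17)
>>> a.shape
(5, 2, 7)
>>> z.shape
(7, 2)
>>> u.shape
(2, 2, 17, 5)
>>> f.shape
(5, 2)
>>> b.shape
(17, 17, 2, 5)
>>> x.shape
(2, 17)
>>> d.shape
(17, 17, 5, 2, 2)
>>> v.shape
(2, 17, 5)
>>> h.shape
(17, 2, 5, 2)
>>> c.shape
(7, 2, 2)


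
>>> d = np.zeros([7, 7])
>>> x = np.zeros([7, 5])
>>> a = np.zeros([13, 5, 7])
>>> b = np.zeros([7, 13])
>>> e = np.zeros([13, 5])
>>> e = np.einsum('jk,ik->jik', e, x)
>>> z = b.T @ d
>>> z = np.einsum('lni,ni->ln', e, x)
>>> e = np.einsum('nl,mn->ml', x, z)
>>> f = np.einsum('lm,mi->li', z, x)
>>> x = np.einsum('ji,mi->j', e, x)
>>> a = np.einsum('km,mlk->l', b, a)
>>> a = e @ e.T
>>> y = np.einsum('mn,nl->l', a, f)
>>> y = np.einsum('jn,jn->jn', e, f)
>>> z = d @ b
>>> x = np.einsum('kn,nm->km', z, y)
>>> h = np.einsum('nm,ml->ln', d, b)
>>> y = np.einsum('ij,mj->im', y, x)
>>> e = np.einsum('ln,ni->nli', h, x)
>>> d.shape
(7, 7)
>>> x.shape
(7, 5)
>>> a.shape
(13, 13)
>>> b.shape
(7, 13)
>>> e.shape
(7, 13, 5)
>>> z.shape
(7, 13)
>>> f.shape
(13, 5)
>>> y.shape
(13, 7)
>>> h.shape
(13, 7)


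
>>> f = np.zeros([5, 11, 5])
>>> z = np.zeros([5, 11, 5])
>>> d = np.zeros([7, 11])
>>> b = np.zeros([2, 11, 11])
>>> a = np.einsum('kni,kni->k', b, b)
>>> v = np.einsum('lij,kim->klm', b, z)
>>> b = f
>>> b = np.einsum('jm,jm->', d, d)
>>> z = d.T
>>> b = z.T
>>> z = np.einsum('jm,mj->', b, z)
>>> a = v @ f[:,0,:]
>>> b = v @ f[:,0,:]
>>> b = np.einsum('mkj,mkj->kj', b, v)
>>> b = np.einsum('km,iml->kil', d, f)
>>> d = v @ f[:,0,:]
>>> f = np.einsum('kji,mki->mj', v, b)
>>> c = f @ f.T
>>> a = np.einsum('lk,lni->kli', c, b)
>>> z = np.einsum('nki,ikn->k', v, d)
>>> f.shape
(7, 2)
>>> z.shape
(2,)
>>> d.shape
(5, 2, 5)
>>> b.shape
(7, 5, 5)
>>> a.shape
(7, 7, 5)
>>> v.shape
(5, 2, 5)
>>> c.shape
(7, 7)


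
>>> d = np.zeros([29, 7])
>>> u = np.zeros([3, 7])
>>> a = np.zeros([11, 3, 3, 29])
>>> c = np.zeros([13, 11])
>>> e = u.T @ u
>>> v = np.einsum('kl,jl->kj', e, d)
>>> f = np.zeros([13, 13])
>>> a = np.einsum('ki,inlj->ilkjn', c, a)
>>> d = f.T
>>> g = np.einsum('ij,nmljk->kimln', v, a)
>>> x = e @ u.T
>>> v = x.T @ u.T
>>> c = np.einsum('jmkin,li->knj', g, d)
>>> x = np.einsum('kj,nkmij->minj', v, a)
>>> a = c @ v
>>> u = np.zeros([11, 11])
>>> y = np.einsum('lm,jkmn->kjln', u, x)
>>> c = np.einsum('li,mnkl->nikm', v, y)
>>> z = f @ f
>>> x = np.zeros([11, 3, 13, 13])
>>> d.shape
(13, 13)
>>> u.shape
(11, 11)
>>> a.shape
(3, 11, 3)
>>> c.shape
(13, 3, 11, 29)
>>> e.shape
(7, 7)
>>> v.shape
(3, 3)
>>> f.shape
(13, 13)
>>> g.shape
(3, 7, 3, 13, 11)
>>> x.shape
(11, 3, 13, 13)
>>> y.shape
(29, 13, 11, 3)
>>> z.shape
(13, 13)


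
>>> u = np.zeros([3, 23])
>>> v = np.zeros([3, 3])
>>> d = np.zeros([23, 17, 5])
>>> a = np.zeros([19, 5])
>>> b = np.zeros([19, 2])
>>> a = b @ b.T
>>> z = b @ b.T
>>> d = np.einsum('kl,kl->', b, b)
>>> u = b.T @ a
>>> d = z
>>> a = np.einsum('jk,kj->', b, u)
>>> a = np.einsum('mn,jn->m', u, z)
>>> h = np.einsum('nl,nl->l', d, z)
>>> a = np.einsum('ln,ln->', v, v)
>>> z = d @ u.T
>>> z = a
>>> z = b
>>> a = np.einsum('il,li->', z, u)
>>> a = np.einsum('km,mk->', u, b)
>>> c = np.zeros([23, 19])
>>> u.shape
(2, 19)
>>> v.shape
(3, 3)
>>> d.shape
(19, 19)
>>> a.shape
()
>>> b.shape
(19, 2)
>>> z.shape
(19, 2)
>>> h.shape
(19,)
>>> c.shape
(23, 19)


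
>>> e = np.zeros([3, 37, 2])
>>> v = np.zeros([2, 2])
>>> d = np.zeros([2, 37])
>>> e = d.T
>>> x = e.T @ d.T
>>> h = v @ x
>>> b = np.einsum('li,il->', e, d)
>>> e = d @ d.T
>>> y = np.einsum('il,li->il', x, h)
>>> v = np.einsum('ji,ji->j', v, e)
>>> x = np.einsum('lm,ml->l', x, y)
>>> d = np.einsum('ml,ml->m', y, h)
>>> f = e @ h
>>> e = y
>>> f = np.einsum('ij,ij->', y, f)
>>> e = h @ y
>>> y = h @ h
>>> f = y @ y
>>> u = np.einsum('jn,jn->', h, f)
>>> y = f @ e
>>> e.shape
(2, 2)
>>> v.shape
(2,)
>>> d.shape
(2,)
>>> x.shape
(2,)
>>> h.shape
(2, 2)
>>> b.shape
()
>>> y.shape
(2, 2)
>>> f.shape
(2, 2)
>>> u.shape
()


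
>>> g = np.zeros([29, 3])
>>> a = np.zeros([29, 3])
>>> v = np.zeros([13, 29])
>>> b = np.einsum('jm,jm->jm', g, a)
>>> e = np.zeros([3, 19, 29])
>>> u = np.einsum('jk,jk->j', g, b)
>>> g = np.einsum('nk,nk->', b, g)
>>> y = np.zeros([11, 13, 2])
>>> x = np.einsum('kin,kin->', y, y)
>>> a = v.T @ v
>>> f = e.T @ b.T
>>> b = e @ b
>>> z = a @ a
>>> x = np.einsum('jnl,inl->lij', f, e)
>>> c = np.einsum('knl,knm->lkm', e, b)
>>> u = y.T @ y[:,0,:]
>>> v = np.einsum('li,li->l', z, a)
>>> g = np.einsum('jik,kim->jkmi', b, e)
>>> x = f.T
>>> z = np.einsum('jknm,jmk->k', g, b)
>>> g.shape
(3, 3, 29, 19)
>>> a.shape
(29, 29)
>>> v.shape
(29,)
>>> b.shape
(3, 19, 3)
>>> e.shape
(3, 19, 29)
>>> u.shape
(2, 13, 2)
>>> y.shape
(11, 13, 2)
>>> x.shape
(29, 19, 29)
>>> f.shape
(29, 19, 29)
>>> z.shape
(3,)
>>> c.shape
(29, 3, 3)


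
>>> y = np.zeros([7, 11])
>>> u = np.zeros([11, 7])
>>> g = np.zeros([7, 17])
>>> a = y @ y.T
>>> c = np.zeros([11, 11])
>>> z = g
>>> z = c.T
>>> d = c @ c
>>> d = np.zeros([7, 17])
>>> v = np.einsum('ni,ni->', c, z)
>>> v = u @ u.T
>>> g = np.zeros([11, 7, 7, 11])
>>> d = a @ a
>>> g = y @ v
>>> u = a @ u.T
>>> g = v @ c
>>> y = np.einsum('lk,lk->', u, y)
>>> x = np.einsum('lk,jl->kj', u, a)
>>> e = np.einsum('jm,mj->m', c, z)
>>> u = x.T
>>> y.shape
()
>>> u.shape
(7, 11)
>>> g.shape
(11, 11)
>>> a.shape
(7, 7)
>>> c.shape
(11, 11)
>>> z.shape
(11, 11)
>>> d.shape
(7, 7)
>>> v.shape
(11, 11)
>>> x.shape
(11, 7)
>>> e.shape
(11,)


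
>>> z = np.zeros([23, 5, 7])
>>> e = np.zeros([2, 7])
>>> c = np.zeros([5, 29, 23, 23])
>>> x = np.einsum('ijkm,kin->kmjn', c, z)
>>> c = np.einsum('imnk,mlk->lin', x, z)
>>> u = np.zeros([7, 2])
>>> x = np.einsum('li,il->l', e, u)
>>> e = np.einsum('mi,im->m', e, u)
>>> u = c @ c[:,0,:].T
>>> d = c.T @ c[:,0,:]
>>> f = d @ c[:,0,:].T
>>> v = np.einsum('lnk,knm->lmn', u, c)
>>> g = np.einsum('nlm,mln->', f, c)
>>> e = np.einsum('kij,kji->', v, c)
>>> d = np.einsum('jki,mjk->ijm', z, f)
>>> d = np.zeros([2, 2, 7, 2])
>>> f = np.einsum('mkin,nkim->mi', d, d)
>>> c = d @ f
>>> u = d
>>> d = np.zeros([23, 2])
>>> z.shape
(23, 5, 7)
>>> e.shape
()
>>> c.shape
(2, 2, 7, 7)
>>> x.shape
(2,)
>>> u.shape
(2, 2, 7, 2)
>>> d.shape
(23, 2)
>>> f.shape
(2, 7)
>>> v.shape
(5, 29, 23)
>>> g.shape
()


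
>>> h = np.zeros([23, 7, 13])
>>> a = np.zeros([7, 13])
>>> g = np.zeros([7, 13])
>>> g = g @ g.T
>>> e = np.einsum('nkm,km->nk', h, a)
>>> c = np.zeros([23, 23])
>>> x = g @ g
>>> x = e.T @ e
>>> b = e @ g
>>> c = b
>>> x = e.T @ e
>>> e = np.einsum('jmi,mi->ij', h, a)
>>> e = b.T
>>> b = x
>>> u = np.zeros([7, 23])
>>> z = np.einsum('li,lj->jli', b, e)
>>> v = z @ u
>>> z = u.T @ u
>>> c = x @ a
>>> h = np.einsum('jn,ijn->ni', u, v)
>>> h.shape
(23, 23)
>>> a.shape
(7, 13)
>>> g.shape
(7, 7)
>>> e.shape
(7, 23)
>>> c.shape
(7, 13)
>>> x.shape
(7, 7)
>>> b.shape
(7, 7)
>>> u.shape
(7, 23)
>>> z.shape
(23, 23)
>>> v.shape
(23, 7, 23)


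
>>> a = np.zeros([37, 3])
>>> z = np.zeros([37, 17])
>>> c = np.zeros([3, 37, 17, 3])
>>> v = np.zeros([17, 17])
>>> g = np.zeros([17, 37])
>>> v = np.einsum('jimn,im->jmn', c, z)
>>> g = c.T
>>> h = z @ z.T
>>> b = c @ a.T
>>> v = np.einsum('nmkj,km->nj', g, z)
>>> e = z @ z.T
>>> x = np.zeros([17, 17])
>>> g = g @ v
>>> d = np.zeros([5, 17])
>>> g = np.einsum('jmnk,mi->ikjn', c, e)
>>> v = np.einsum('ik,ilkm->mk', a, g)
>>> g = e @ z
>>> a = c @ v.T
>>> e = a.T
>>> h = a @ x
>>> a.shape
(3, 37, 17, 17)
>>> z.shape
(37, 17)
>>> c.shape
(3, 37, 17, 3)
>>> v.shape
(17, 3)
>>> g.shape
(37, 17)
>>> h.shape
(3, 37, 17, 17)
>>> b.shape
(3, 37, 17, 37)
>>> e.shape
(17, 17, 37, 3)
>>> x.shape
(17, 17)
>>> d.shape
(5, 17)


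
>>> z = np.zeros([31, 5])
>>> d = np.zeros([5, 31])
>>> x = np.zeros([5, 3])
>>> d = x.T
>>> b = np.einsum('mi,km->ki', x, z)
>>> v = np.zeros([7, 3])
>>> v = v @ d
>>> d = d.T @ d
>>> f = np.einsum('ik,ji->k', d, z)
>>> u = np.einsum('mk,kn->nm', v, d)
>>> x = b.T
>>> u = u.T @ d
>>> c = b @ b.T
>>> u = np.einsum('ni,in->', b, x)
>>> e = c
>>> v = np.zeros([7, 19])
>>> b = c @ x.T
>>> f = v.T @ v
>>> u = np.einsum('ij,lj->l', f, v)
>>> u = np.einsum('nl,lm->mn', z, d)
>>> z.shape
(31, 5)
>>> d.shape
(5, 5)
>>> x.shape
(3, 31)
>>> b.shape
(31, 3)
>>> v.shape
(7, 19)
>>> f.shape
(19, 19)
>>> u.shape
(5, 31)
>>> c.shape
(31, 31)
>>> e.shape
(31, 31)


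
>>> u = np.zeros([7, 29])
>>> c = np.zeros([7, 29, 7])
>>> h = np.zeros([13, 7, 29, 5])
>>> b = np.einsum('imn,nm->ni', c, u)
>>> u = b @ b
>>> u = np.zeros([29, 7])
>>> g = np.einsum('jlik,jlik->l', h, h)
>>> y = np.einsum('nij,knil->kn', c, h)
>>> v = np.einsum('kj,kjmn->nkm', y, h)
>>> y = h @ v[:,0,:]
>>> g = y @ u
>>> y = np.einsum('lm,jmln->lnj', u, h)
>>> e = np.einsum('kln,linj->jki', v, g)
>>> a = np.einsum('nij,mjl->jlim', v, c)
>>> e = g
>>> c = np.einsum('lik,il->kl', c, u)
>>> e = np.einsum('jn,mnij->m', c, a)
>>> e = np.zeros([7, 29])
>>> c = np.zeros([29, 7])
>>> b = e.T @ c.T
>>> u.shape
(29, 7)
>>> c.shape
(29, 7)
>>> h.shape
(13, 7, 29, 5)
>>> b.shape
(29, 29)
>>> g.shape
(13, 7, 29, 7)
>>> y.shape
(29, 5, 13)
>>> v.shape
(5, 13, 29)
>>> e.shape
(7, 29)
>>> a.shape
(29, 7, 13, 7)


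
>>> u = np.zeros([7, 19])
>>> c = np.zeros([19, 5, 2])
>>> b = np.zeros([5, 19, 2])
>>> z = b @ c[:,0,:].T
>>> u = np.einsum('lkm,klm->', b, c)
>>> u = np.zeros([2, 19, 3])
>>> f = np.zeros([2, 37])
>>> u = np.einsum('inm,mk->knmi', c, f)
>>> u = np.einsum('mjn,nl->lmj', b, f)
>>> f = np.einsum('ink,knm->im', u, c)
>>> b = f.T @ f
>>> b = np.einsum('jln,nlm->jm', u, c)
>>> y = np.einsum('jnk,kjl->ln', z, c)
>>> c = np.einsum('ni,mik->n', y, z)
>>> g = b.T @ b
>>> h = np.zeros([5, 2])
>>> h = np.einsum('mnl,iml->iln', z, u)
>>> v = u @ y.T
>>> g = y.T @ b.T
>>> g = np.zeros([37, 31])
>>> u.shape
(37, 5, 19)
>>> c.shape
(2,)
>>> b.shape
(37, 2)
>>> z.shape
(5, 19, 19)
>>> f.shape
(37, 2)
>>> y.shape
(2, 19)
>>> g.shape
(37, 31)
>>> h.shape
(37, 19, 19)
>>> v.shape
(37, 5, 2)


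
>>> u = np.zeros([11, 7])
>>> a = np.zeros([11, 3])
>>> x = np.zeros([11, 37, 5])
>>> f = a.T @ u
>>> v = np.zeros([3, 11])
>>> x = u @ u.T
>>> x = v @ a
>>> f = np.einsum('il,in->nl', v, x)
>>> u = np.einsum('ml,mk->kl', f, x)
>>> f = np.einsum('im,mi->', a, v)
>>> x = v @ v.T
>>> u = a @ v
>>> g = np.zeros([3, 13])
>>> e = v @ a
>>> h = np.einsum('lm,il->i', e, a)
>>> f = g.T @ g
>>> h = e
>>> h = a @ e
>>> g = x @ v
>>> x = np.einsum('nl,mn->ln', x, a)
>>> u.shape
(11, 11)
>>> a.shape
(11, 3)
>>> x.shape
(3, 3)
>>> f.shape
(13, 13)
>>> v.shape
(3, 11)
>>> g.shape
(3, 11)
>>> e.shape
(3, 3)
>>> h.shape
(11, 3)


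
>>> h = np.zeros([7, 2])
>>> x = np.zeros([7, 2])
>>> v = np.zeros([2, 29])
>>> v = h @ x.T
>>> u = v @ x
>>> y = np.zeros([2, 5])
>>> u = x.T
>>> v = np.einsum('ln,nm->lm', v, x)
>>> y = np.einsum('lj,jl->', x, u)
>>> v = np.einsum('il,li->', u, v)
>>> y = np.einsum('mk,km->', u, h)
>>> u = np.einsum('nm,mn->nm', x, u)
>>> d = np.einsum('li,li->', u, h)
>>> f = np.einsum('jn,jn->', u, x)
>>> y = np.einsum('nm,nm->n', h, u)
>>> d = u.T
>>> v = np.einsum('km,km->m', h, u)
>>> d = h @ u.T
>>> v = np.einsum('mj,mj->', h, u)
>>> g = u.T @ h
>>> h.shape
(7, 2)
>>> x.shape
(7, 2)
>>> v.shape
()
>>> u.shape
(7, 2)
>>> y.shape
(7,)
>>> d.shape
(7, 7)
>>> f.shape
()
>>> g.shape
(2, 2)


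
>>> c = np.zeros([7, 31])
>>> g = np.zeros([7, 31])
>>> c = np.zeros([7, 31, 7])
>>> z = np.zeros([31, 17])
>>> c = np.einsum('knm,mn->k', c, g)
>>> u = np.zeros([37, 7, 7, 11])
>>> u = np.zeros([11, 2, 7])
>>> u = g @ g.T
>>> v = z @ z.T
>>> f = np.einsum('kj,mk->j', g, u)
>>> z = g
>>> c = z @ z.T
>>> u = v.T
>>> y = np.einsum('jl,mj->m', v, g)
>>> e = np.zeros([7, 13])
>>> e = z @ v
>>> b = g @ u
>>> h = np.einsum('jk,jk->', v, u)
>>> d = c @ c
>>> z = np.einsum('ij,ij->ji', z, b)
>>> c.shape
(7, 7)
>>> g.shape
(7, 31)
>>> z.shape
(31, 7)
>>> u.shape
(31, 31)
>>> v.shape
(31, 31)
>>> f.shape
(31,)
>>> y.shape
(7,)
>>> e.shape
(7, 31)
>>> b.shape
(7, 31)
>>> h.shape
()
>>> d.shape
(7, 7)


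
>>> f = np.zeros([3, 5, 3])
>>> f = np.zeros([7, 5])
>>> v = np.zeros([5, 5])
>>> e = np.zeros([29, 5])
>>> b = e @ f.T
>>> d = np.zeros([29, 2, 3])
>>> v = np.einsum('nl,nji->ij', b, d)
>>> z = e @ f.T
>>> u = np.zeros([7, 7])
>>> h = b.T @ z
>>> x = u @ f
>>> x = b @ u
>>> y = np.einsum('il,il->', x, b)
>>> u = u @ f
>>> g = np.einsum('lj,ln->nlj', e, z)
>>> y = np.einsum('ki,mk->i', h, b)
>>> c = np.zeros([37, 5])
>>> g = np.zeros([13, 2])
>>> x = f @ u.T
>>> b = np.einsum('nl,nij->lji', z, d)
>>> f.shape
(7, 5)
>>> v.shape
(3, 2)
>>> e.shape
(29, 5)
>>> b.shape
(7, 3, 2)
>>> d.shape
(29, 2, 3)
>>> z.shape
(29, 7)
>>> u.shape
(7, 5)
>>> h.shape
(7, 7)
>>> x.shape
(7, 7)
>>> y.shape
(7,)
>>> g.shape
(13, 2)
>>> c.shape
(37, 5)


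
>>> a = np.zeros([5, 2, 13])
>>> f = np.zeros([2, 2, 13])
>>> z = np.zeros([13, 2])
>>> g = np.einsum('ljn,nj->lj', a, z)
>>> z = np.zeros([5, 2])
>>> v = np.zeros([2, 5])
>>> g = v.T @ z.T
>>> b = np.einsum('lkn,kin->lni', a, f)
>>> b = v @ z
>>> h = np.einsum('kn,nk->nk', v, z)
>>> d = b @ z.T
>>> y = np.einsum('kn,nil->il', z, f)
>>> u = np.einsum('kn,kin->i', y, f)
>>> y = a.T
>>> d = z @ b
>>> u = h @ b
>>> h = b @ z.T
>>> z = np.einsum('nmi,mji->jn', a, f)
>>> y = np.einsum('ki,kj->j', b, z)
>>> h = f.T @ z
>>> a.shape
(5, 2, 13)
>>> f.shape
(2, 2, 13)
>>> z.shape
(2, 5)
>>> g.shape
(5, 5)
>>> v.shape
(2, 5)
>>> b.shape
(2, 2)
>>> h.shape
(13, 2, 5)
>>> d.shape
(5, 2)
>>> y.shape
(5,)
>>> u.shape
(5, 2)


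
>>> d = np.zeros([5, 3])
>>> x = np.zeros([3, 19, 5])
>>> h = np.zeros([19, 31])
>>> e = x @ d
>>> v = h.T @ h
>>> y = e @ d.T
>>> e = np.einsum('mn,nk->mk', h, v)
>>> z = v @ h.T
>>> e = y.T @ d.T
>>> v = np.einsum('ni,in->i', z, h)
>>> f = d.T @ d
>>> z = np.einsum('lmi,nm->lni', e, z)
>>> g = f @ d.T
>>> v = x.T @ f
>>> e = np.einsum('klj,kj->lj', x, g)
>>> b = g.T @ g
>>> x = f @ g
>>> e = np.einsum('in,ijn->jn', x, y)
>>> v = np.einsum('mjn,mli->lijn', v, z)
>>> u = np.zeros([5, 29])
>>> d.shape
(5, 3)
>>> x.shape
(3, 5)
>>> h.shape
(19, 31)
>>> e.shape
(19, 5)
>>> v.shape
(31, 5, 19, 3)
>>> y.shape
(3, 19, 5)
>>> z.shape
(5, 31, 5)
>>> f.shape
(3, 3)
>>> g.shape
(3, 5)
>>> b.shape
(5, 5)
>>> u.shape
(5, 29)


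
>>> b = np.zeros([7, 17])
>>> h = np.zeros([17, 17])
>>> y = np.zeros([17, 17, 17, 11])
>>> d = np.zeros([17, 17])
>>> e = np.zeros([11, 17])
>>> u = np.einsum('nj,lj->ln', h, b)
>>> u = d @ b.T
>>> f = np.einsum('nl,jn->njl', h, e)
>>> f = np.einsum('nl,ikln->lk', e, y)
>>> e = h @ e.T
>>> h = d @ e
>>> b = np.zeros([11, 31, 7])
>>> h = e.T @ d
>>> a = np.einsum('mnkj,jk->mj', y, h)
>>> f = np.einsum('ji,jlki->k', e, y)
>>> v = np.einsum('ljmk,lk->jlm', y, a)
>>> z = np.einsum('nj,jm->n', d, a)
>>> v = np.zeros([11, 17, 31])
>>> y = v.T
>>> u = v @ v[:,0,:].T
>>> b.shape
(11, 31, 7)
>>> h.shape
(11, 17)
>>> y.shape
(31, 17, 11)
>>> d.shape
(17, 17)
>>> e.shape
(17, 11)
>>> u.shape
(11, 17, 11)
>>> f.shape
(17,)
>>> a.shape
(17, 11)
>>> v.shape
(11, 17, 31)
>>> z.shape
(17,)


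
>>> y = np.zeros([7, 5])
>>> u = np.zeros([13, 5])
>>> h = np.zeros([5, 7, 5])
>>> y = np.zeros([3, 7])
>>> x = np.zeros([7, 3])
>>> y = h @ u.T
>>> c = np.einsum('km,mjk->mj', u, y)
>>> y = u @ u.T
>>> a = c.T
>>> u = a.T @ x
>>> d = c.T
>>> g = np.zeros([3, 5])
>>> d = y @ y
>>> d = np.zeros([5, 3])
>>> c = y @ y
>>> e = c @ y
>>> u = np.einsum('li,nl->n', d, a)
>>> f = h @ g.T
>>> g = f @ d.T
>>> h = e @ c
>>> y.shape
(13, 13)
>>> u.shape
(7,)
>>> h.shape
(13, 13)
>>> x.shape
(7, 3)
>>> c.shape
(13, 13)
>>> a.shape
(7, 5)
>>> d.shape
(5, 3)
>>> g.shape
(5, 7, 5)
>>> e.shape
(13, 13)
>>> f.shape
(5, 7, 3)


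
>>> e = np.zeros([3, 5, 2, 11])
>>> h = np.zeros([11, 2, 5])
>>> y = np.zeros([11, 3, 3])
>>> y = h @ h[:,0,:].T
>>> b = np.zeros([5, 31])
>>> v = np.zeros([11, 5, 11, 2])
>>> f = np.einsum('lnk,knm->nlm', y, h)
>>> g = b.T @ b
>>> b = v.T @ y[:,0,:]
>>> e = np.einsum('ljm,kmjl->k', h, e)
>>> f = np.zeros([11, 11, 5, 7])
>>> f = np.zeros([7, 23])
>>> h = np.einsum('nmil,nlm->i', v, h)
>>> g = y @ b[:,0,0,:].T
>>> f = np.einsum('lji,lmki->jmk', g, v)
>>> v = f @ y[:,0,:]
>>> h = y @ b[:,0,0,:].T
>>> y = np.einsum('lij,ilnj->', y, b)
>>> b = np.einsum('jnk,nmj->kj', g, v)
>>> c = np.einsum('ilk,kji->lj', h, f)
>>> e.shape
(3,)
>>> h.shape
(11, 2, 2)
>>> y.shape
()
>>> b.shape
(2, 11)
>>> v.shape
(2, 5, 11)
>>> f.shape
(2, 5, 11)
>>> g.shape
(11, 2, 2)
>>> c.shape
(2, 5)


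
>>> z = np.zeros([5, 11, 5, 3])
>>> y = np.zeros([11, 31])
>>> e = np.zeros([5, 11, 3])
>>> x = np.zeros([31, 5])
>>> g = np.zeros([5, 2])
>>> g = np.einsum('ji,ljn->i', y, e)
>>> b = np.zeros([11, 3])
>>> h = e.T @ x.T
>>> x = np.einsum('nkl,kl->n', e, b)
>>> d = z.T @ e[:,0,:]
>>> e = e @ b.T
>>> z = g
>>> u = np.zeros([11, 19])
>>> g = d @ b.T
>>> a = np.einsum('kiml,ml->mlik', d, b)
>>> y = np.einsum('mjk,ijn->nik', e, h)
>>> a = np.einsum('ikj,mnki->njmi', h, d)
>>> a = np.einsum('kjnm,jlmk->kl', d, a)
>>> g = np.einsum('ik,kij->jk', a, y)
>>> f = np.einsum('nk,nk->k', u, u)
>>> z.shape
(31,)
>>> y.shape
(31, 3, 11)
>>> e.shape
(5, 11, 11)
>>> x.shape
(5,)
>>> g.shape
(11, 31)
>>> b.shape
(11, 3)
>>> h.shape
(3, 11, 31)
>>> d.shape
(3, 5, 11, 3)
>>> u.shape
(11, 19)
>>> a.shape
(3, 31)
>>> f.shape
(19,)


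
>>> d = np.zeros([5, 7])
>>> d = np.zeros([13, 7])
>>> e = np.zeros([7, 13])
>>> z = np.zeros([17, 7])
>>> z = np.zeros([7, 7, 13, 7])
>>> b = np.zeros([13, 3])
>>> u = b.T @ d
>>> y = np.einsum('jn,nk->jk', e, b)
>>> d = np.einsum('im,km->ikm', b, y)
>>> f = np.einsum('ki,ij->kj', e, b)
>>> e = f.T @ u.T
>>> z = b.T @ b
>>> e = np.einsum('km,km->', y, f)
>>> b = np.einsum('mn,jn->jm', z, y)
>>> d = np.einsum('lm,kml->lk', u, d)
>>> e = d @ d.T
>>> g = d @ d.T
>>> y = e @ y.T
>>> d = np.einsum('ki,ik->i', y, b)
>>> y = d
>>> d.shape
(7,)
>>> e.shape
(3, 3)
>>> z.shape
(3, 3)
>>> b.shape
(7, 3)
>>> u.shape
(3, 7)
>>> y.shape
(7,)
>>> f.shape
(7, 3)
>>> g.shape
(3, 3)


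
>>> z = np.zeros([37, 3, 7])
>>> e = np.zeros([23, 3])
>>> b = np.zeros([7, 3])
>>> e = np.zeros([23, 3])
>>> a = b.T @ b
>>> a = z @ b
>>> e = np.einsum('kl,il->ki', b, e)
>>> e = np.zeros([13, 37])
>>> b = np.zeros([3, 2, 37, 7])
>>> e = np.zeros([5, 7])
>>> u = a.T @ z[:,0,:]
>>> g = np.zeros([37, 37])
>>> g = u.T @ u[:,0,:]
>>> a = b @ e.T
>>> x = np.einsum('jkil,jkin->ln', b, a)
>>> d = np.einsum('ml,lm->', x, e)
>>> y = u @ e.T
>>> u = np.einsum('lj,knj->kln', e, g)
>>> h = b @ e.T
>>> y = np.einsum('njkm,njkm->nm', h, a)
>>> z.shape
(37, 3, 7)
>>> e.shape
(5, 7)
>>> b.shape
(3, 2, 37, 7)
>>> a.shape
(3, 2, 37, 5)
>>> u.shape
(7, 5, 3)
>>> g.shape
(7, 3, 7)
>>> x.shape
(7, 5)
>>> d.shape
()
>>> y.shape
(3, 5)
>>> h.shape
(3, 2, 37, 5)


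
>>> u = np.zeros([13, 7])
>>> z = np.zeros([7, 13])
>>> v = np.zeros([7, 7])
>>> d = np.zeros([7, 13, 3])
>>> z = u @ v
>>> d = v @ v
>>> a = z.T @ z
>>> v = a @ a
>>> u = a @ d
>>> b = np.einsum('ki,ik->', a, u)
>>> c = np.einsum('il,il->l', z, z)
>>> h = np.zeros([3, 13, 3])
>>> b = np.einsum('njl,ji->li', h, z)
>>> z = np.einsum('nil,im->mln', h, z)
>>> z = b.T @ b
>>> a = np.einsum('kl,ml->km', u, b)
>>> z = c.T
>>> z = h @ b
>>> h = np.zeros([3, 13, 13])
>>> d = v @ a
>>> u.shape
(7, 7)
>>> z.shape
(3, 13, 7)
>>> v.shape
(7, 7)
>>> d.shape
(7, 3)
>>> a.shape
(7, 3)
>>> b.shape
(3, 7)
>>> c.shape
(7,)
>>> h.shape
(3, 13, 13)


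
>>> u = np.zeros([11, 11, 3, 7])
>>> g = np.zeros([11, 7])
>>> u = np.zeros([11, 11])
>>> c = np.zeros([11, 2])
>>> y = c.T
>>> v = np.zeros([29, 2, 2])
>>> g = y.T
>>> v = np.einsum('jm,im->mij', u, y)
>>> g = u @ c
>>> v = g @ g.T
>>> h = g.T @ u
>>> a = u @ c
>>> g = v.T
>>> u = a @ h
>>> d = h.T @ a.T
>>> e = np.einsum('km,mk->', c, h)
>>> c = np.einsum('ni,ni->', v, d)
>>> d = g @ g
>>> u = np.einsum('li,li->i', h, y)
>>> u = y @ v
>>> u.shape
(2, 11)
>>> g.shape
(11, 11)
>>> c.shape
()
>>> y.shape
(2, 11)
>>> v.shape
(11, 11)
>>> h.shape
(2, 11)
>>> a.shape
(11, 2)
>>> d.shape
(11, 11)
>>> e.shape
()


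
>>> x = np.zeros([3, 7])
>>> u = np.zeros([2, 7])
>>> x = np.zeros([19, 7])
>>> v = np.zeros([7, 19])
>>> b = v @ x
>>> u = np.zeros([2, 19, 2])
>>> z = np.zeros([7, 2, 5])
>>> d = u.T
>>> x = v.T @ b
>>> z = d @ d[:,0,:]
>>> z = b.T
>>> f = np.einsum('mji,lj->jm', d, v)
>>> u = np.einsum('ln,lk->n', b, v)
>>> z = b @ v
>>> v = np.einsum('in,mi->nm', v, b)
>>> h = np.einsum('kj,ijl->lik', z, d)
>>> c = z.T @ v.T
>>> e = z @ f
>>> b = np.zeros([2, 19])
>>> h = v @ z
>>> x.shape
(19, 7)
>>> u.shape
(7,)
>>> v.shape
(19, 7)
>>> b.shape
(2, 19)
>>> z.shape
(7, 19)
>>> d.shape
(2, 19, 2)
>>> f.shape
(19, 2)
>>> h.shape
(19, 19)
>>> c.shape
(19, 19)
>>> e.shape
(7, 2)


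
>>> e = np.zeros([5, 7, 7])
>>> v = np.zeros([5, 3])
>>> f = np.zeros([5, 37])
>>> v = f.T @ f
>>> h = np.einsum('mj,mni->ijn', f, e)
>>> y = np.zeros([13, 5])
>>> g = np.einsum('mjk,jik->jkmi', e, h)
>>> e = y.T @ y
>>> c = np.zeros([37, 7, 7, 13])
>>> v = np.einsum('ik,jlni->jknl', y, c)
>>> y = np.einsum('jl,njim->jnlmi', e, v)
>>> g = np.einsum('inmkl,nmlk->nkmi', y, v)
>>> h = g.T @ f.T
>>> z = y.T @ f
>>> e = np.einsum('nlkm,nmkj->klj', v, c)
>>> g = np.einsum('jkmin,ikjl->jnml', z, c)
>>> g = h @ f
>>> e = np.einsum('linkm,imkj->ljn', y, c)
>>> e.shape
(5, 13, 5)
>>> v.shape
(37, 5, 7, 7)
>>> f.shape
(5, 37)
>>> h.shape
(5, 5, 7, 5)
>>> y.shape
(5, 37, 5, 7, 7)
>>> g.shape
(5, 5, 7, 37)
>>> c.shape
(37, 7, 7, 13)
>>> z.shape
(7, 7, 5, 37, 37)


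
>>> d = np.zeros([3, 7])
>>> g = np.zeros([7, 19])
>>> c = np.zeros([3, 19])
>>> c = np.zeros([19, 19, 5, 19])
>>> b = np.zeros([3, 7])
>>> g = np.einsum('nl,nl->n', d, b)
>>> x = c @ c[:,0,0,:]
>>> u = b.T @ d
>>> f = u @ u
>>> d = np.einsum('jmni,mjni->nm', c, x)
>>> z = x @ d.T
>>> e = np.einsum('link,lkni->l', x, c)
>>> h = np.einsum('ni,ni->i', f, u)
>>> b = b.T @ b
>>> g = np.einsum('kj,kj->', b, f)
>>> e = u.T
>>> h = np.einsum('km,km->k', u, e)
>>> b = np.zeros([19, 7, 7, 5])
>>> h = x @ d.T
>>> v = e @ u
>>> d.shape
(5, 19)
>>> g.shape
()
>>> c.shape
(19, 19, 5, 19)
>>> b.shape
(19, 7, 7, 5)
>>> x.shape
(19, 19, 5, 19)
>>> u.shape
(7, 7)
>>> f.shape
(7, 7)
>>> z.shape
(19, 19, 5, 5)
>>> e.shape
(7, 7)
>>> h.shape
(19, 19, 5, 5)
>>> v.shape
(7, 7)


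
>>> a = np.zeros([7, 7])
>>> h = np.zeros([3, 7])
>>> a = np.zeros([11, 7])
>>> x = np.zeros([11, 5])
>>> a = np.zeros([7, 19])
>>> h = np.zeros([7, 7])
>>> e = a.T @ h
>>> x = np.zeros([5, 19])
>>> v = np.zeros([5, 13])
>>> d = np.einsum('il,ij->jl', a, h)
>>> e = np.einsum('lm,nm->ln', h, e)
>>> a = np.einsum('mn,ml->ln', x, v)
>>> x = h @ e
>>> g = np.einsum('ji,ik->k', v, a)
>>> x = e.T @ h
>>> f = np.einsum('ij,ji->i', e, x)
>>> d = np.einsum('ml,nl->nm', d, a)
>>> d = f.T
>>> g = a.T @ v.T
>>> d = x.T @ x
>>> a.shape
(13, 19)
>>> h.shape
(7, 7)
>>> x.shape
(19, 7)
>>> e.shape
(7, 19)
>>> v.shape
(5, 13)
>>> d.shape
(7, 7)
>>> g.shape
(19, 5)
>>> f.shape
(7,)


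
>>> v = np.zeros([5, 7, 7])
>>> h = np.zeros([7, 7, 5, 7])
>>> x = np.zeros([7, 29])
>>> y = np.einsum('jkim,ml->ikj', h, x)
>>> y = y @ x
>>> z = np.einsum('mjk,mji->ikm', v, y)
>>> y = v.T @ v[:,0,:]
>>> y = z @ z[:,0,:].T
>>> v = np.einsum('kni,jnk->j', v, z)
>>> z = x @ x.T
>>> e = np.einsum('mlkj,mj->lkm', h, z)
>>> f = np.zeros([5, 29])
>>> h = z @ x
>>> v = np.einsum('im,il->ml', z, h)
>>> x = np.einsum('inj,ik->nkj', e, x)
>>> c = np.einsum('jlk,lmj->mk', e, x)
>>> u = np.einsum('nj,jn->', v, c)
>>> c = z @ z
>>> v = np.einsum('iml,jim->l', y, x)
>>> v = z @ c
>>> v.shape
(7, 7)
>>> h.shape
(7, 29)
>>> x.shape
(5, 29, 7)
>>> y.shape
(29, 7, 29)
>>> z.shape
(7, 7)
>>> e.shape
(7, 5, 7)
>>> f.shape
(5, 29)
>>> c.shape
(7, 7)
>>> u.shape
()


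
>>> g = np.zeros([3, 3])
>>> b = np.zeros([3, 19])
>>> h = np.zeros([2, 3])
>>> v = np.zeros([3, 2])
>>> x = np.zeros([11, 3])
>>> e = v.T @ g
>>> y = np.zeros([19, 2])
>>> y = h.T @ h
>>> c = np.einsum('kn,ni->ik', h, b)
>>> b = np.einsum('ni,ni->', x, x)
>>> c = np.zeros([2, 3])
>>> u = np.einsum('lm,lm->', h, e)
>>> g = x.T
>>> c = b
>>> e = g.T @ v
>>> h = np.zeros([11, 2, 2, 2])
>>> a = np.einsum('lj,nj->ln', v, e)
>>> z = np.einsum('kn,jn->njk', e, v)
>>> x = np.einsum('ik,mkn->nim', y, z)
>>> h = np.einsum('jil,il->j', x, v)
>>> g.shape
(3, 11)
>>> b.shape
()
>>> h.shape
(11,)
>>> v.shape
(3, 2)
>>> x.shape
(11, 3, 2)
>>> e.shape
(11, 2)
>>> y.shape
(3, 3)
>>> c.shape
()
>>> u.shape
()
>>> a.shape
(3, 11)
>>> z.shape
(2, 3, 11)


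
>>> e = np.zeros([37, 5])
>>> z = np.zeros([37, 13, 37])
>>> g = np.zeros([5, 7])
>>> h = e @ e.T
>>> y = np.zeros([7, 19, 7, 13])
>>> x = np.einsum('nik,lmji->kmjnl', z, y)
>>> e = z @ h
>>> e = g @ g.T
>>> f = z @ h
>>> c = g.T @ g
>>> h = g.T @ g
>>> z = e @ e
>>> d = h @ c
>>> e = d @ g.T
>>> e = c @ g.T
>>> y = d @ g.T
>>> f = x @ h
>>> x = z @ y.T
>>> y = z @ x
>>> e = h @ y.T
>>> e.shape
(7, 5)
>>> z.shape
(5, 5)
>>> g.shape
(5, 7)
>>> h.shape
(7, 7)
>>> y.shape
(5, 7)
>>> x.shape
(5, 7)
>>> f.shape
(37, 19, 7, 37, 7)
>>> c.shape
(7, 7)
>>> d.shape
(7, 7)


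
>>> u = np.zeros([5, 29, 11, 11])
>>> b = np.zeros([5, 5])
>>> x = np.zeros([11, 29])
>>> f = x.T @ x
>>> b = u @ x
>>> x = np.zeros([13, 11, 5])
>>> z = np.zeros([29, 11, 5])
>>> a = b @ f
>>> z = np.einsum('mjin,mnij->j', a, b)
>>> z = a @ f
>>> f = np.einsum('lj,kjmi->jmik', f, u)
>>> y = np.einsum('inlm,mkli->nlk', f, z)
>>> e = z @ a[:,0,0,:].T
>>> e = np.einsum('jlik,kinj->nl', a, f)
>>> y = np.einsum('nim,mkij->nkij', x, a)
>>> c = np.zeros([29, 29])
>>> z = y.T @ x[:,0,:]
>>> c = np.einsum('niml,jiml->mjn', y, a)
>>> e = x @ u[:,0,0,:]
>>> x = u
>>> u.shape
(5, 29, 11, 11)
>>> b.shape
(5, 29, 11, 29)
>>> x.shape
(5, 29, 11, 11)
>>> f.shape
(29, 11, 11, 5)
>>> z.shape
(29, 11, 29, 5)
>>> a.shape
(5, 29, 11, 29)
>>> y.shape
(13, 29, 11, 29)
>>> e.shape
(13, 11, 11)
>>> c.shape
(11, 5, 13)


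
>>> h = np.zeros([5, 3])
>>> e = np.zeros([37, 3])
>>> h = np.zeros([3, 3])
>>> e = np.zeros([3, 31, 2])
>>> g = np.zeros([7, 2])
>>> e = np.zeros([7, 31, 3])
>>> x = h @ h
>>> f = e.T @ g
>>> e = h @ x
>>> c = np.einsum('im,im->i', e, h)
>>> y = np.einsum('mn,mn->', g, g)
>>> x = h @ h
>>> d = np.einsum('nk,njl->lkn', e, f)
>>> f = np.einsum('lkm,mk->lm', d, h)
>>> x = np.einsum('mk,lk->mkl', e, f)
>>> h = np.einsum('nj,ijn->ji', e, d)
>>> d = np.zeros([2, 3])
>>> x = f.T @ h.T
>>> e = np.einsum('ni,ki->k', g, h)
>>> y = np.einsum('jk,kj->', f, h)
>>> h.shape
(3, 2)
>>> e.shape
(3,)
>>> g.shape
(7, 2)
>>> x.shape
(3, 3)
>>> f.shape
(2, 3)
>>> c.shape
(3,)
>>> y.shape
()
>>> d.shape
(2, 3)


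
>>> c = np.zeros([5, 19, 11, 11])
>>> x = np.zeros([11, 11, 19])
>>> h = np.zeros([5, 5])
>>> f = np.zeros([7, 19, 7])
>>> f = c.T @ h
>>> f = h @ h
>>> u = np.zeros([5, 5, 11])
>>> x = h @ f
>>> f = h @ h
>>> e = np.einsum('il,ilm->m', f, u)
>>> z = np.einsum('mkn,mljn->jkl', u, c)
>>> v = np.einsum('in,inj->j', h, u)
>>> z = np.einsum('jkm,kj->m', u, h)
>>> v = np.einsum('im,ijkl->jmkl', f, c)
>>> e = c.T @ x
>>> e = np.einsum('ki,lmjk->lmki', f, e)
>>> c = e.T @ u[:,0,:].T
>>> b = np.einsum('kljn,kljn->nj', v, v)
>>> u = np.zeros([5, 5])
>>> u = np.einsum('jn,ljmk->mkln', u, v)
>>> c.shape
(5, 5, 11, 5)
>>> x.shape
(5, 5)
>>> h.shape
(5, 5)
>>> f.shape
(5, 5)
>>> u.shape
(11, 11, 19, 5)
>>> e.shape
(11, 11, 5, 5)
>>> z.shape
(11,)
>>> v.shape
(19, 5, 11, 11)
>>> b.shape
(11, 11)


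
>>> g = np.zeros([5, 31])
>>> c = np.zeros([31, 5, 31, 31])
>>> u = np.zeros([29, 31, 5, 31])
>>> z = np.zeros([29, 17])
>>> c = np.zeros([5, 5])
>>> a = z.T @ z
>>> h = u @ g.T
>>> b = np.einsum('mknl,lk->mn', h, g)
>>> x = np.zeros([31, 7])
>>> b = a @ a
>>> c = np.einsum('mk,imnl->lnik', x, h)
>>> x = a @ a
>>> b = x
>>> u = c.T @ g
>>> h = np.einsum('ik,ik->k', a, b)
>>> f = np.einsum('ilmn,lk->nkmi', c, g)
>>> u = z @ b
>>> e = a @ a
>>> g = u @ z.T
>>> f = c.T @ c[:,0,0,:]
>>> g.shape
(29, 29)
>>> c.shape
(5, 5, 29, 7)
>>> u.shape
(29, 17)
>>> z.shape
(29, 17)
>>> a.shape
(17, 17)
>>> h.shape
(17,)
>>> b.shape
(17, 17)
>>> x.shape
(17, 17)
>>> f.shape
(7, 29, 5, 7)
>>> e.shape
(17, 17)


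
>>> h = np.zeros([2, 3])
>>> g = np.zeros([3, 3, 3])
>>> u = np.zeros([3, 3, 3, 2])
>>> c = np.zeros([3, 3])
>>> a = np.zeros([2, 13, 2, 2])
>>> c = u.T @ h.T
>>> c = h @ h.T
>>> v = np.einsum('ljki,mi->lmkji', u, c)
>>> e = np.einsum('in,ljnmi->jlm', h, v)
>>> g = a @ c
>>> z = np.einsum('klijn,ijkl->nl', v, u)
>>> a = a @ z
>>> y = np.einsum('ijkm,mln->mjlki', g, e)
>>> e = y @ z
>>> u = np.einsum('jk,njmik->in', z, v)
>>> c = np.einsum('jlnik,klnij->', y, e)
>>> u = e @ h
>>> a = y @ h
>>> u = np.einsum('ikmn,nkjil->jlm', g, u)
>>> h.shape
(2, 3)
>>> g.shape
(2, 13, 2, 2)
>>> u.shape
(3, 3, 2)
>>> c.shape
()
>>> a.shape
(2, 13, 3, 2, 3)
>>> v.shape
(3, 2, 3, 3, 2)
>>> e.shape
(2, 13, 3, 2, 2)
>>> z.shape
(2, 2)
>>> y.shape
(2, 13, 3, 2, 2)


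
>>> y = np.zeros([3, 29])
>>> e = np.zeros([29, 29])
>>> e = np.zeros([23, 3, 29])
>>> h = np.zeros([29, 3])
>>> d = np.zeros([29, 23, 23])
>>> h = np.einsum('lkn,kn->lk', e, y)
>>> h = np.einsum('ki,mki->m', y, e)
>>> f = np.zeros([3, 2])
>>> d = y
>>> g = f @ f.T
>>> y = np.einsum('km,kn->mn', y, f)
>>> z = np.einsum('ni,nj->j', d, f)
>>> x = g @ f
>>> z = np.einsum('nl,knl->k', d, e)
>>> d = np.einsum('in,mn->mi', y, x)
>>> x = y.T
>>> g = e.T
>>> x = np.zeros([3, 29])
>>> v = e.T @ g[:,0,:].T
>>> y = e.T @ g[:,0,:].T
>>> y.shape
(29, 3, 29)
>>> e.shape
(23, 3, 29)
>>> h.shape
(23,)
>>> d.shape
(3, 29)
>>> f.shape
(3, 2)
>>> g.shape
(29, 3, 23)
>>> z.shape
(23,)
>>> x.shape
(3, 29)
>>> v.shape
(29, 3, 29)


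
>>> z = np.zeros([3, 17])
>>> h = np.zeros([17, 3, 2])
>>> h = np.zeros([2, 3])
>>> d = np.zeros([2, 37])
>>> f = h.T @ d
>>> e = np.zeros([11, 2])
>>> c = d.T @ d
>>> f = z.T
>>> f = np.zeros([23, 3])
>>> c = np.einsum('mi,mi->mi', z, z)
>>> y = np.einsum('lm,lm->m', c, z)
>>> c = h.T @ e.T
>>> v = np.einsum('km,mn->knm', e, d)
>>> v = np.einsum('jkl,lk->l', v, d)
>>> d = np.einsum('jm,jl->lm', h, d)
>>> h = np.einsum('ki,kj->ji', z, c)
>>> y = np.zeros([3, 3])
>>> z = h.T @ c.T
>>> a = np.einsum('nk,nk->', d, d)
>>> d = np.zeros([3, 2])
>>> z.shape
(17, 3)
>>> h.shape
(11, 17)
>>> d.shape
(3, 2)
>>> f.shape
(23, 3)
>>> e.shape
(11, 2)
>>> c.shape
(3, 11)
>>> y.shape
(3, 3)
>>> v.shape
(2,)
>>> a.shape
()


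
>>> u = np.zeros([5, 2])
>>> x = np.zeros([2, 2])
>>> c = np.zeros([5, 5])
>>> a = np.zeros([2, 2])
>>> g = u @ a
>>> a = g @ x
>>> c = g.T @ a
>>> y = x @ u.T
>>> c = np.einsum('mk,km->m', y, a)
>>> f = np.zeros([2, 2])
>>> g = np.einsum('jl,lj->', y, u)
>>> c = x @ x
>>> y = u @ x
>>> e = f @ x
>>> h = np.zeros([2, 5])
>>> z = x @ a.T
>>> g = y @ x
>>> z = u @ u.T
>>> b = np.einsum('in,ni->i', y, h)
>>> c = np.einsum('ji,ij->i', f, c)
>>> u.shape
(5, 2)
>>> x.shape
(2, 2)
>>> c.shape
(2,)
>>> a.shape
(5, 2)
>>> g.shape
(5, 2)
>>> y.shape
(5, 2)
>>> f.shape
(2, 2)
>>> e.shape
(2, 2)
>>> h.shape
(2, 5)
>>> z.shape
(5, 5)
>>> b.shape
(5,)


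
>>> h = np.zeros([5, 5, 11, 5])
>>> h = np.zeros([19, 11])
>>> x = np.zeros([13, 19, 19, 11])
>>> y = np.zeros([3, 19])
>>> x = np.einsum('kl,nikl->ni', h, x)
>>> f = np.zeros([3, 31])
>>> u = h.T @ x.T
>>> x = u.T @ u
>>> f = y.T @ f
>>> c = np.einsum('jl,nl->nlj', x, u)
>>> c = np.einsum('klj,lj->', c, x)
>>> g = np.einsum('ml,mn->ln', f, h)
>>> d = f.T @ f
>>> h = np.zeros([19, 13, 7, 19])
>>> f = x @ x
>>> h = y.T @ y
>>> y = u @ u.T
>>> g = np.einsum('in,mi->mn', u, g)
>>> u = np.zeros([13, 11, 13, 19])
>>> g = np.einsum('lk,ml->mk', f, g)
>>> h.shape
(19, 19)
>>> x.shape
(13, 13)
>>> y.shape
(11, 11)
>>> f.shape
(13, 13)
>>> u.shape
(13, 11, 13, 19)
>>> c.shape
()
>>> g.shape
(31, 13)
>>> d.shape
(31, 31)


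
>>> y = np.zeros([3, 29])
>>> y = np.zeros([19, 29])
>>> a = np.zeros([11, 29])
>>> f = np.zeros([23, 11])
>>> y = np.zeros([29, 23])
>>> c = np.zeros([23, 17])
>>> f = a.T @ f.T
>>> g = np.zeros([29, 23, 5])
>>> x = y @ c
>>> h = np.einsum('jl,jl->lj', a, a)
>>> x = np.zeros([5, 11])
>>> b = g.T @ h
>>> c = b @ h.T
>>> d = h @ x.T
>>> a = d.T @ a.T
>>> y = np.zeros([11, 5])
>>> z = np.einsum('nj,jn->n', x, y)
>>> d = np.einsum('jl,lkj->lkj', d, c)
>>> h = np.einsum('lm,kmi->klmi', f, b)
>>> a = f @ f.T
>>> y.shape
(11, 5)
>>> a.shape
(29, 29)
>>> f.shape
(29, 23)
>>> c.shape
(5, 23, 29)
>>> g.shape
(29, 23, 5)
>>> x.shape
(5, 11)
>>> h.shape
(5, 29, 23, 11)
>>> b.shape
(5, 23, 11)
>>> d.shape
(5, 23, 29)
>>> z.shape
(5,)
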